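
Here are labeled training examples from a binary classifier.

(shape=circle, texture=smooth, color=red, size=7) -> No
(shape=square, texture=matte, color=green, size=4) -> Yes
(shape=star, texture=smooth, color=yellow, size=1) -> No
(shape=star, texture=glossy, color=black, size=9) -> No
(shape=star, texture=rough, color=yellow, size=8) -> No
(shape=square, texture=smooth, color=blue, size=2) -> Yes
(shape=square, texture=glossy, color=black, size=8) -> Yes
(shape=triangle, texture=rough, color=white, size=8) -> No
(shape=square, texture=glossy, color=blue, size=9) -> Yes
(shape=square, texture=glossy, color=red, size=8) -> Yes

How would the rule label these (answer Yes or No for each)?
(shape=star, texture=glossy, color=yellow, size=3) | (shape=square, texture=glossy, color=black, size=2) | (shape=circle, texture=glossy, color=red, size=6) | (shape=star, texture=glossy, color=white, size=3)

No, Yes, No, No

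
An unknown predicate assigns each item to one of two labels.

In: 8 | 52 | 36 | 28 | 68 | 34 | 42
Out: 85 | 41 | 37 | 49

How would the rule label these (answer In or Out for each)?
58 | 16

In, In

All 'In' examples share one property — even — and every 'Out' example lacks it.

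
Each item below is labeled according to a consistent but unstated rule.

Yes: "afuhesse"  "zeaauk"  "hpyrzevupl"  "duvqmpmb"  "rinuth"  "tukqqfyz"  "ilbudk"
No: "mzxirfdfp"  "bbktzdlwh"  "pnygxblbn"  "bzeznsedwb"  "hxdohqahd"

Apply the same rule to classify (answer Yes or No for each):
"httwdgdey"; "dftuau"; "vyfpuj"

The pattern is that an item is 'Yes' exactly when: contains 'u'.
"httwdgdey": No (no 'u'). "dftuau": Yes (has 'u'). "vyfpuj": Yes (has 'u').

No, Yes, Yes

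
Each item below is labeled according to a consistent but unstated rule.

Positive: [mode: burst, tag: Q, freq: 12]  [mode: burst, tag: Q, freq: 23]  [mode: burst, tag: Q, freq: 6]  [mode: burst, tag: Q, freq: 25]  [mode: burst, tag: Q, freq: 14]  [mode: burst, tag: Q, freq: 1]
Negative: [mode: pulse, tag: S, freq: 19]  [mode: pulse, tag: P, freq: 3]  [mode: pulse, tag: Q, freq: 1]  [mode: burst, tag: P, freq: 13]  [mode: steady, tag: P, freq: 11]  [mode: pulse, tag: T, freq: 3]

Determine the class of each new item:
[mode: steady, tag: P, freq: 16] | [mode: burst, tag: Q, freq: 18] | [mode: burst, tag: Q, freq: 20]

Every 'Positive' example satisfies: tag is Q AND mode is burst. None of the 'Negative' examples do.
[mode: steady, tag: P, freq: 16]: Negative (tag is P, mode is steady). [mode: burst, tag: Q, freq: 18]: Positive (tag is Q, mode is burst). [mode: burst, tag: Q, freq: 20]: Positive (tag is Q, mode is burst).

Negative, Positive, Positive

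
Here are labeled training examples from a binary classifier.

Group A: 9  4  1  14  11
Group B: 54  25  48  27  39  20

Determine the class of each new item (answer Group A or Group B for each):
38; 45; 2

Group B, Group B, Group A

All 'Group A' examples share one property — at most 14 — and every 'Group B' example lacks it.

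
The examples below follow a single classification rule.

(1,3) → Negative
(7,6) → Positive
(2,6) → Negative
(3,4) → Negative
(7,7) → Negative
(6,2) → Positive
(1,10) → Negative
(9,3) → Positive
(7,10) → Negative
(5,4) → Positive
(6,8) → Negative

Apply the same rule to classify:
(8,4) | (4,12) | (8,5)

Positive, Negative, Positive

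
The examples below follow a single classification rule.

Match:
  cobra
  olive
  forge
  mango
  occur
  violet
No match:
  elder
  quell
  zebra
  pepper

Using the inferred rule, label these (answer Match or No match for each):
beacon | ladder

Match, No match

A rule that fits every label: contains 'o' — true of each 'Match' example, false of each 'No match' one.
beacon → has 'o' → Match.
ladder → no 'o' → No match.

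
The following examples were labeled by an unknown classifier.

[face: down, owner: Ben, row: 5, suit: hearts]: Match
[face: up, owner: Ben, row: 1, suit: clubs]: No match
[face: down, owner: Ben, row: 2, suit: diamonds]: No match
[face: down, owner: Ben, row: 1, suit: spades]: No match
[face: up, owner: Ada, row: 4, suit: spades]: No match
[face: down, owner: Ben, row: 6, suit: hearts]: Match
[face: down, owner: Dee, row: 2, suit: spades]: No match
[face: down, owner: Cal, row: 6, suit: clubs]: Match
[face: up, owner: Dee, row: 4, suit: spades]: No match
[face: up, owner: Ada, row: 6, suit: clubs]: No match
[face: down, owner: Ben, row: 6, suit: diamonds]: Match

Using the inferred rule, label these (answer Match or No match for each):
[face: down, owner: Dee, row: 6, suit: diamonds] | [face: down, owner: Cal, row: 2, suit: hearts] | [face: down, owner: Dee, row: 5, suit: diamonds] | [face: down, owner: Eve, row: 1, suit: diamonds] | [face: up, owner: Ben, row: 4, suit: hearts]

The distinguishing property — face is down AND row ≥ 4 — holds for all the 'Match' cases and none of the 'No match' cases.
[face: down, owner: Dee, row: 6, suit: diamonds] — face is down, row = 6, hence Match.
[face: down, owner: Cal, row: 2, suit: hearts] — face is down, row = 2, hence No match.
[face: down, owner: Dee, row: 5, suit: diamonds] — face is down, row = 5, hence Match.
[face: down, owner: Eve, row: 1, suit: diamonds] — face is down, row = 1, hence No match.
[face: up, owner: Ben, row: 4, suit: hearts] — face is up, row = 4, hence No match.

Match, No match, Match, No match, No match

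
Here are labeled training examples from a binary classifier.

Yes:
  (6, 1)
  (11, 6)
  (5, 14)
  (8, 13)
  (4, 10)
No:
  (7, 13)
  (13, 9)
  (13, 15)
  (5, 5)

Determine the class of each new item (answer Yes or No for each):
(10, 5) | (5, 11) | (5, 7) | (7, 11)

Yes, No, No, No

Rule: product is even. This holds for each 'Yes' example and fails for each 'No' one.
(10, 5) — 10·5 = 50, hence Yes. (5, 11) — 5·11 = 55, hence No. (5, 7) — 5·7 = 35, hence No. (7, 11) — 7·11 = 77, hence No.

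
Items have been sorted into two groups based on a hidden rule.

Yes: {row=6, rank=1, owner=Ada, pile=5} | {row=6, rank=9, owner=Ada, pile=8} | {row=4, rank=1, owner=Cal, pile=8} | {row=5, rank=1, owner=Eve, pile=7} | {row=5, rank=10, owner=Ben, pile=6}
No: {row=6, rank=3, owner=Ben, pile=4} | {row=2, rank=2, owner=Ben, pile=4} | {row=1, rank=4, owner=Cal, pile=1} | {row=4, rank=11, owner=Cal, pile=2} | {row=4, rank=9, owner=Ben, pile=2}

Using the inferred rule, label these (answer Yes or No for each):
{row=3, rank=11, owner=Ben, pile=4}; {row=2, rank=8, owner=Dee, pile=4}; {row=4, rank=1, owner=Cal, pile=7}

No, No, Yes

'Yes' ⟺ pile ≥ 5.
{row=3, rank=11, owner=Ben, pile=4} — pile = 4, hence No. {row=2, rank=8, owner=Dee, pile=4} — pile = 4, hence No. {row=4, rank=1, owner=Cal, pile=7} — pile = 7, hence Yes.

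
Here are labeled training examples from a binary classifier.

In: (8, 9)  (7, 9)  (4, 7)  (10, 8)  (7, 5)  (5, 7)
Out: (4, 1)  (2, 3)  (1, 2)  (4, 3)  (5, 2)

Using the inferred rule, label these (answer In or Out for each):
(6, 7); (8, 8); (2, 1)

In, In, Out

The simplest hypothesis consistent with all the labels is: sum ≥ 11.
(6, 7): 6+7 = 13, satisfies this → In.
(8, 8): 8+8 = 16, satisfies this → In.
(2, 1): 2+1 = 3, doesn't qualify → Out.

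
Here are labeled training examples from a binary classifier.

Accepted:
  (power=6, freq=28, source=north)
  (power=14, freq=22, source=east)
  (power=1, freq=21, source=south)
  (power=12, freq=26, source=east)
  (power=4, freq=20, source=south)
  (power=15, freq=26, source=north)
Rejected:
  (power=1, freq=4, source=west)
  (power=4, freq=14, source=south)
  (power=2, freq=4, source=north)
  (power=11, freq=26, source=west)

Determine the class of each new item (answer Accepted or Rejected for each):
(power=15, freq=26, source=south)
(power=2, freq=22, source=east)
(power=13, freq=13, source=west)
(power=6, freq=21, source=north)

All 'Accepted' examples share one property — freq ≥ 20 AND power ≠ 11 — and every 'Rejected' example lacks it.
(power=15, freq=26, source=south): freq = 26, power = 15 — checks out, so Accepted.
(power=2, freq=22, source=east): freq = 22, power = 2 — checks out, so Accepted.
(power=13, freq=13, source=west): freq = 13, power = 13 — doesn't match, so Rejected.
(power=6, freq=21, source=north): freq = 21, power = 6 — checks out, so Accepted.

Accepted, Accepted, Rejected, Accepted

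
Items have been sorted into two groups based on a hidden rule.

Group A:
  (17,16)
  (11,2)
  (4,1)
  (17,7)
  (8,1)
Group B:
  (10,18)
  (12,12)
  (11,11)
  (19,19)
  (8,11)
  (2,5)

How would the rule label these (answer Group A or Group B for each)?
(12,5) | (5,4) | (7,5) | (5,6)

Group A, Group A, Group A, Group B

All 'Group A' examples share one property — first > second — and every 'Group B' example lacks it.
(12,5): 12 > 5, checks out → Group A.
(5,4): 5 > 4, checks out → Group A.
(7,5): 7 > 5, checks out → Group A.
(5,6): 5 < 6, fails the rule → Group B.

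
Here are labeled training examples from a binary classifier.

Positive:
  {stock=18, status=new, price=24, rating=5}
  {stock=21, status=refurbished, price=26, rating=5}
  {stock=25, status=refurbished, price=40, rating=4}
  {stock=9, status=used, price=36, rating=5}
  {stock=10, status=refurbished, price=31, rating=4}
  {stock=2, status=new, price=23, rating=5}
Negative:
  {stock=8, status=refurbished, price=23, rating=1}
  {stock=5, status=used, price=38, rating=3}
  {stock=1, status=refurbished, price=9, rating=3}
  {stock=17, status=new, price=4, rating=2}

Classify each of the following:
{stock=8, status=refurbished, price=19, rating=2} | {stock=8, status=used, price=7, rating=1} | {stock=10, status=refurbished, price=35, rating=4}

The simplest hypothesis consistent with all the labels is: rating ≥ 4.

Negative, Negative, Positive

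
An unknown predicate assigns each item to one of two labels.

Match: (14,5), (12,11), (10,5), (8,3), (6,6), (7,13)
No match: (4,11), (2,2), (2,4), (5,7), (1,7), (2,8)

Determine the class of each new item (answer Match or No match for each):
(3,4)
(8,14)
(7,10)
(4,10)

No match, Match, Match, No match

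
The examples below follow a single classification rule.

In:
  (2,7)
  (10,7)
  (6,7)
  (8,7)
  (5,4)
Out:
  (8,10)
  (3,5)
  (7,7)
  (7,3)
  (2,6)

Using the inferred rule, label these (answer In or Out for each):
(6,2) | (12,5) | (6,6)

Every 'In' example satisfies: sum is odd. None of the 'Out' examples do.
Out: (6,2), since 6+2 = 8.
In: (12,5), since 12+5 = 17.
Out: (6,6), since 6+6 = 12.

Out, In, Out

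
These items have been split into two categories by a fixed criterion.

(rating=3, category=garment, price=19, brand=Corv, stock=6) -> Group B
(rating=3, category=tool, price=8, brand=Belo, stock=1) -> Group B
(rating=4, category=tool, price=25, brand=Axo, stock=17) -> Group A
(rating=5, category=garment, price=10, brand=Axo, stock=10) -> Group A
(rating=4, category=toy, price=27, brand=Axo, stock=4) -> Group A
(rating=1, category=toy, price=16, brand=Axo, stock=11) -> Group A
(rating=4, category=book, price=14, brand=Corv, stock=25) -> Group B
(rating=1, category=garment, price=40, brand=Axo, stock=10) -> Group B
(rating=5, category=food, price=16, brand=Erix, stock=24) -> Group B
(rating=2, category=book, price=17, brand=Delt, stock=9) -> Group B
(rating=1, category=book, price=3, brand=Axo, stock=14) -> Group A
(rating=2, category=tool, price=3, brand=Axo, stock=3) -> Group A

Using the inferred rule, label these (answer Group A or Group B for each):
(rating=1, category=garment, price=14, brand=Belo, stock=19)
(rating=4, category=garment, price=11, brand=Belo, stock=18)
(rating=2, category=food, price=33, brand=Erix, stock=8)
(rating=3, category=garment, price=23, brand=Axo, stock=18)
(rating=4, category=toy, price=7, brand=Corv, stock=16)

Group B, Group B, Group B, Group A, Group B

The distinguishing property — brand is Axo AND price ≤ 27 — holds for all the 'Group A' cases and none of the 'Group B' cases.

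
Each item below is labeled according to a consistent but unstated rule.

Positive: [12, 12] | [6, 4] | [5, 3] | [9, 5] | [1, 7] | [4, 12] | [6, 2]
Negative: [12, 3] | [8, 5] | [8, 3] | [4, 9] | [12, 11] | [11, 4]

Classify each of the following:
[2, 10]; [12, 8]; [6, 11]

Comparing the two groups points to one rule — sum is even.
[2, 10]: Positive (2+10 = 12).
[12, 8]: Positive (12+8 = 20).
[6, 11]: Negative (6+11 = 17).

Positive, Positive, Negative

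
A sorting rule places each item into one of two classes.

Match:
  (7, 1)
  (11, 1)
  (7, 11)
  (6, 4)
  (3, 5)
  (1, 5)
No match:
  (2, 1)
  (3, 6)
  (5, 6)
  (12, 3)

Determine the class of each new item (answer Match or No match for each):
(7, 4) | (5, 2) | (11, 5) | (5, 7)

The classifier is using: sum is even.
(7, 4) — 7+4 = 11, hence No match.
(5, 2) — 5+2 = 7, hence No match.
(11, 5) — 11+5 = 16, hence Match.
(5, 7) — 5+7 = 12, hence Match.

No match, No match, Match, Match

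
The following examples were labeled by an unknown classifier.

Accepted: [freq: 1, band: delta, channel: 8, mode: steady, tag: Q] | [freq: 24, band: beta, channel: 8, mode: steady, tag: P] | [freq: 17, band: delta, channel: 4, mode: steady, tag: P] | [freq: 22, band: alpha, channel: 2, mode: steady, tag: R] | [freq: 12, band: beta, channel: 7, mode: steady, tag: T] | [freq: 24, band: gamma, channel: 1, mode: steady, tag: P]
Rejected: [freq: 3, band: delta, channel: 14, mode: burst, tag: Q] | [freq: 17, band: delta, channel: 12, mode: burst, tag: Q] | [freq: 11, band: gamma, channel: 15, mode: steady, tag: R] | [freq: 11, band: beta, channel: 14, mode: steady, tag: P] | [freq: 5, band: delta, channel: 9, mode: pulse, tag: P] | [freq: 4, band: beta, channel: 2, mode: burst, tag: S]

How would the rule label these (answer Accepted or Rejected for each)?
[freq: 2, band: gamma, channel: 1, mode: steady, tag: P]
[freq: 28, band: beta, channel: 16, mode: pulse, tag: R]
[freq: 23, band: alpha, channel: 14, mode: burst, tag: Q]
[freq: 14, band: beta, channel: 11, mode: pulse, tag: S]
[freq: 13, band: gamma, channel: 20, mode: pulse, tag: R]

'Accepted' ⟺ mode is steady AND channel ≤ 8.
Accepted: [freq: 2, band: gamma, channel: 1, mode: steady, tag: P], since mode is steady, channel = 1. Rejected: [freq: 28, band: beta, channel: 16, mode: pulse, tag: R], since mode is pulse, channel = 16. Rejected: [freq: 23, band: alpha, channel: 14, mode: burst, tag: Q], since mode is burst, channel = 14. Rejected: [freq: 14, band: beta, channel: 11, mode: pulse, tag: S], since mode is pulse, channel = 11. Rejected: [freq: 13, band: gamma, channel: 20, mode: pulse, tag: R], since mode is pulse, channel = 20.

Accepted, Rejected, Rejected, Rejected, Rejected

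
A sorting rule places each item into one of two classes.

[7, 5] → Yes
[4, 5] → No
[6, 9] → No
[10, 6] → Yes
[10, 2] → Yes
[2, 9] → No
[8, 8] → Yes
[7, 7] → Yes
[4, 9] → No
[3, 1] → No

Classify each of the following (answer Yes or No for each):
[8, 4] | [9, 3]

Yes, Yes

The rule appears to be: first ≥ 7.
[8, 4]: first 8 — satisfies this, so Yes. [9, 3]: first 9 — satisfies this, so Yes.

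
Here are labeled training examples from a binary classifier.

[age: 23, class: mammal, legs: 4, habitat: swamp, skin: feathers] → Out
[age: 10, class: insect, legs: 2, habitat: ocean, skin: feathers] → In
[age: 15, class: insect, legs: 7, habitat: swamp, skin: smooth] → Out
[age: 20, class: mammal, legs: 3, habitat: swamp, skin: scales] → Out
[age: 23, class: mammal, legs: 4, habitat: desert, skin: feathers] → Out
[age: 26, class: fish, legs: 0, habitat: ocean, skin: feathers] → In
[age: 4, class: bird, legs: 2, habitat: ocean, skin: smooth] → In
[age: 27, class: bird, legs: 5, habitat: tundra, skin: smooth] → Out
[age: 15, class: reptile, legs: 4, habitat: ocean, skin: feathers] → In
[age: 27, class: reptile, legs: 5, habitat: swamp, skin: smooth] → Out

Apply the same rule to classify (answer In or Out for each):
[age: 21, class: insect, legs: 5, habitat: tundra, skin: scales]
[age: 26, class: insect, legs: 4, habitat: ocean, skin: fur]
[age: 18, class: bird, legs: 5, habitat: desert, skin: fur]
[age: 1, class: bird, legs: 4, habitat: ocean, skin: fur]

Out, In, Out, In

Looking at the examples, the only property every 'In' case has and every 'Out' case lacks is: habitat is ocean.
[age: 21, class: insect, legs: 5, habitat: tundra, skin: scales] — habitat is tundra, hence Out. [age: 26, class: insect, legs: 4, habitat: ocean, skin: fur] — habitat is ocean, hence In. [age: 18, class: bird, legs: 5, habitat: desert, skin: fur] — habitat is desert, hence Out. [age: 1, class: bird, legs: 4, habitat: ocean, skin: fur] — habitat is ocean, hence In.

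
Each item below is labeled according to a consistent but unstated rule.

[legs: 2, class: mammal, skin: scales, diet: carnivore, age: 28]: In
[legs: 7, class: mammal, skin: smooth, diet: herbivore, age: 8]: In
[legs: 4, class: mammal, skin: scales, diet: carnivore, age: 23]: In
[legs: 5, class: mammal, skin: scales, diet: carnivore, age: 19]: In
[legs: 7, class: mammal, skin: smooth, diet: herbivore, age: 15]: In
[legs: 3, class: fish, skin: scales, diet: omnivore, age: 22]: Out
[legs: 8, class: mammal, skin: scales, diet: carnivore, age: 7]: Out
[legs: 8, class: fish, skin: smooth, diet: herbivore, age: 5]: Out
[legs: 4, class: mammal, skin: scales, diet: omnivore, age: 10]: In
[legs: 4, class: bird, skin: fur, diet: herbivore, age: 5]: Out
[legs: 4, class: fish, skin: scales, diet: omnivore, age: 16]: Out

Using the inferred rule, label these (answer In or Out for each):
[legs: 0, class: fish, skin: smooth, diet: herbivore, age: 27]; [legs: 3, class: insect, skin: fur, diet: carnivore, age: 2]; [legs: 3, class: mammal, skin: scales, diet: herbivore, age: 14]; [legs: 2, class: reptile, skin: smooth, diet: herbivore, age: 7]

Out, Out, In, Out

The rule appears to be: class is mammal AND age ≥ 8.
[legs: 0, class: fish, skin: smooth, diet: herbivore, age: 27]: class is fish, age = 27, does not satisfy this → Out.
[legs: 3, class: insect, skin: fur, diet: carnivore, age: 2]: class is insect, age = 2, does not satisfy this → Out.
[legs: 3, class: mammal, skin: scales, diet: herbivore, age: 14]: class is mammal, age = 14, satisfies this → In.
[legs: 2, class: reptile, skin: smooth, diet: herbivore, age: 7]: class is reptile, age = 7, does not satisfy this → Out.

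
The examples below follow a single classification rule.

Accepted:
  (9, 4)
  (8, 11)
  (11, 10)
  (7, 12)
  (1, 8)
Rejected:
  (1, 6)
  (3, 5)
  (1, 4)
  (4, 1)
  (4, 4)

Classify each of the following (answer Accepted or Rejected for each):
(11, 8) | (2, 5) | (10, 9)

Every 'Accepted' example satisfies: sum ≥ 9. None of the 'Rejected' examples do.
(11, 8): 11+8 = 19 — has this property, so Accepted.
(2, 5): 2+5 = 7 — doesn't match, so Rejected.
(10, 9): 10+9 = 19 — has this property, so Accepted.

Accepted, Rejected, Accepted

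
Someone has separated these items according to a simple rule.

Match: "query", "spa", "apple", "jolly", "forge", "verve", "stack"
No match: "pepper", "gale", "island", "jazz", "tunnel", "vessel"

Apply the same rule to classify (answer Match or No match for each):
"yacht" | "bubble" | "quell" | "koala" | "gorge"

Match, No match, Match, Match, Match

All 'Match' examples share one property — odd length — and every 'No match' example lacks it.
"yacht": Match (length 5).
"bubble": No match (length 6).
"quell": Match (length 5).
"koala": Match (length 5).
"gorge": Match (length 5).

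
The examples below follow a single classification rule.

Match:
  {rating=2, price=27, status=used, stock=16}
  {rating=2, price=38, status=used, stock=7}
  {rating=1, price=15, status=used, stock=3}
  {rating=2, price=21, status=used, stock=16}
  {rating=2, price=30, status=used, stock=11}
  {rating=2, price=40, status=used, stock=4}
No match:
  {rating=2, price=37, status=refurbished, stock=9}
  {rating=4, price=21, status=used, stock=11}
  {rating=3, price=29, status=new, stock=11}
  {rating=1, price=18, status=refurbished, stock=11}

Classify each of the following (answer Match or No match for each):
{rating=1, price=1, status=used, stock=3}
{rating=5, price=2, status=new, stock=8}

One predicate separates the groups cleanly: status is used AND rating ≤ 2.
{rating=1, price=1, status=used, stock=3} → status is used, rating = 1 → Match.
{rating=5, price=2, status=new, stock=8} → status is new, rating = 5 → No match.

Match, No match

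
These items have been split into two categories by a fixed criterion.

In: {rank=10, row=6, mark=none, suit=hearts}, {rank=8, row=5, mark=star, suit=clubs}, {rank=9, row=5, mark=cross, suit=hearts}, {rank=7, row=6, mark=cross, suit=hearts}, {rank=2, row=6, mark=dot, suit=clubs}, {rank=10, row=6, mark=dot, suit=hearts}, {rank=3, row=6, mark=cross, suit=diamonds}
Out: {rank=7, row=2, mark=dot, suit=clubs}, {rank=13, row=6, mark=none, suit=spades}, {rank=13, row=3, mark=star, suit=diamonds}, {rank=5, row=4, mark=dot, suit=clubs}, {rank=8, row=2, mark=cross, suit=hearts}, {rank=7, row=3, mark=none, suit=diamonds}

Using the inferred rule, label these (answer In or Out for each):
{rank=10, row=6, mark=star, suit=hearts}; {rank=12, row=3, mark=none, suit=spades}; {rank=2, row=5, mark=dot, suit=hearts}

One predicate separates the groups cleanly: row ≥ 5 AND rank ≤ 10.
{rank=10, row=6, mark=star, suit=hearts} — row = 6, rank = 10, hence In.
{rank=12, row=3, mark=none, suit=spades} — row = 3, rank = 12, hence Out.
{rank=2, row=5, mark=dot, suit=hearts} — row = 5, rank = 2, hence In.

In, Out, In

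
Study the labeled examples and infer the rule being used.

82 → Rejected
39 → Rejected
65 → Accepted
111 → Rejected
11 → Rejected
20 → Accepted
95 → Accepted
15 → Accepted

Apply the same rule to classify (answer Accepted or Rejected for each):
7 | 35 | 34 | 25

Rejected, Accepted, Rejected, Accepted

Checking candidate rules against both groups, what survives is: multiple of 5.
7 — 7 = 5·1 + 2, hence Rejected.
35 — 35 = 5·7, hence Accepted.
34 — 34 = 5·6 + 4, hence Rejected.
25 — 25 = 5·5, hence Accepted.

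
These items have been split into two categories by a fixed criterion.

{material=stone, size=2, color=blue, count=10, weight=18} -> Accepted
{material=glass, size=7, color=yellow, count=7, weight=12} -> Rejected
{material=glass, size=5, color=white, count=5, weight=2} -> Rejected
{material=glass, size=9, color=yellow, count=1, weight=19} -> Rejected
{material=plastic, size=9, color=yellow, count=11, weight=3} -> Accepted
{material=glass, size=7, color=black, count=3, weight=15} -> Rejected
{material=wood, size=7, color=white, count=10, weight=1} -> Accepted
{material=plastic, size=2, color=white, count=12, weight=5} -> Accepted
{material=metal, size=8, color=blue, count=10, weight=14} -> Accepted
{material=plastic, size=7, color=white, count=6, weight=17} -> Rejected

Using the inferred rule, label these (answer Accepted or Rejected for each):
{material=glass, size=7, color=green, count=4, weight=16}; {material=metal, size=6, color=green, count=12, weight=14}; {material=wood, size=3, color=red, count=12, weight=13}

Rejected, Accepted, Accepted

The simplest hypothesis consistent with all the labels is: count ≥ 10.
Rejected: {material=glass, size=7, color=green, count=4, weight=16}, since count = 4.
Accepted: {material=metal, size=6, color=green, count=12, weight=14}, since count = 12.
Accepted: {material=wood, size=3, color=red, count=12, weight=13}, since count = 12.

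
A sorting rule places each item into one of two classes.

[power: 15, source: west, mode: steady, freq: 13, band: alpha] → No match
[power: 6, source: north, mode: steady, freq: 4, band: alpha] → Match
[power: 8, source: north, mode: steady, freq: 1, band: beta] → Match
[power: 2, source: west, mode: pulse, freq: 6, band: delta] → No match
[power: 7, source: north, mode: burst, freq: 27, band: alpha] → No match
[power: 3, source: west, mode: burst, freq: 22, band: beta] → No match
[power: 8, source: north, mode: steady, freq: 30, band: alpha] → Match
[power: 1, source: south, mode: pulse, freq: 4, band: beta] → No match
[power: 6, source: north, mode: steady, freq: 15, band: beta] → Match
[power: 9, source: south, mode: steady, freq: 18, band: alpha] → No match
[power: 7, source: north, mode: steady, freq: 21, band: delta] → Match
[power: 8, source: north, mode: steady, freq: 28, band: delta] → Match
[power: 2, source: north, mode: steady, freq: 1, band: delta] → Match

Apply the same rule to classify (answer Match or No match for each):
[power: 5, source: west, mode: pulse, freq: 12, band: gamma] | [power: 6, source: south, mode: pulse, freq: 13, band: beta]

The rule appears to be: source is north AND mode is steady.
[power: 5, source: west, mode: pulse, freq: 12, band: gamma]: source is west, mode is pulse, fails the rule → No match. [power: 6, source: south, mode: pulse, freq: 13, band: beta]: source is south, mode is pulse, fails the rule → No match.

No match, No match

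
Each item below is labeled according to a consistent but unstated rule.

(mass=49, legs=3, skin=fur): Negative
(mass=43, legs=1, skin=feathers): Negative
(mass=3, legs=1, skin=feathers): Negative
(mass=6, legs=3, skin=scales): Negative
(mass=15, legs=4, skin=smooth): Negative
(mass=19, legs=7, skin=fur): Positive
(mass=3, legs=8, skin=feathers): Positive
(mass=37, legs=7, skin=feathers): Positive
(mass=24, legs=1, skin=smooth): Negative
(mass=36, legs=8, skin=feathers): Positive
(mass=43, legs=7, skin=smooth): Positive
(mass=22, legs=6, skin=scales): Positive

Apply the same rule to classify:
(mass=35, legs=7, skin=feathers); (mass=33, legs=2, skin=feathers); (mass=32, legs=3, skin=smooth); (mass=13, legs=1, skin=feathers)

The classifier is using: legs ≥ 6.
(mass=35, legs=7, skin=feathers): legs = 7 — fits, so Positive. (mass=33, legs=2, skin=feathers): legs = 2 — doesn't qualify, so Negative. (mass=32, legs=3, skin=smooth): legs = 3 — doesn't qualify, so Negative. (mass=13, legs=1, skin=feathers): legs = 1 — doesn't qualify, so Negative.

Positive, Negative, Negative, Negative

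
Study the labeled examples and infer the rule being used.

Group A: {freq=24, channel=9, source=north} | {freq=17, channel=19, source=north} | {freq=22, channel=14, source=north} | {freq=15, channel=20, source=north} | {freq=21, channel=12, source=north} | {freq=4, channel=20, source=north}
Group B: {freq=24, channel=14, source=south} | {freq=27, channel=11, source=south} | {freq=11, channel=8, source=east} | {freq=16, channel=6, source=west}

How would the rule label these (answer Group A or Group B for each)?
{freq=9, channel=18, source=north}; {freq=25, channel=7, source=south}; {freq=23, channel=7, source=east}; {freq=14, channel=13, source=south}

The pattern is that an item is 'Group A' exactly when: source is north.
{freq=9, channel=18, source=north}: source is north — qualifies, so Group A.
{freq=25, channel=7, source=south}: source is south — fails the rule, so Group B.
{freq=23, channel=7, source=east}: source is east — fails the rule, so Group B.
{freq=14, channel=13, source=south}: source is south — fails the rule, so Group B.

Group A, Group B, Group B, Group B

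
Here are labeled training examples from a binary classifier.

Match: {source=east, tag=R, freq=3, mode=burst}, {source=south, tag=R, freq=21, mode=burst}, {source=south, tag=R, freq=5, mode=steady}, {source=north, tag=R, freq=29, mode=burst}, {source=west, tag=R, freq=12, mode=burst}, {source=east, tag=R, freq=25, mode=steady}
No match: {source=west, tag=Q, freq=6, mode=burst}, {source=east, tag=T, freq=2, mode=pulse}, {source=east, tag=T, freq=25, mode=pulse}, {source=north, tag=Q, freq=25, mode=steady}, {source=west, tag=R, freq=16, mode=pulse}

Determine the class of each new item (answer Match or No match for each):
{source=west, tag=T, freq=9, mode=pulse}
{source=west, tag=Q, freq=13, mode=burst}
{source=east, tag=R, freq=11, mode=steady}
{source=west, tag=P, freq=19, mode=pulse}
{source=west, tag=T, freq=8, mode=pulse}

One predicate separates the groups cleanly: tag is R AND freq ≠ 16.

No match, No match, Match, No match, No match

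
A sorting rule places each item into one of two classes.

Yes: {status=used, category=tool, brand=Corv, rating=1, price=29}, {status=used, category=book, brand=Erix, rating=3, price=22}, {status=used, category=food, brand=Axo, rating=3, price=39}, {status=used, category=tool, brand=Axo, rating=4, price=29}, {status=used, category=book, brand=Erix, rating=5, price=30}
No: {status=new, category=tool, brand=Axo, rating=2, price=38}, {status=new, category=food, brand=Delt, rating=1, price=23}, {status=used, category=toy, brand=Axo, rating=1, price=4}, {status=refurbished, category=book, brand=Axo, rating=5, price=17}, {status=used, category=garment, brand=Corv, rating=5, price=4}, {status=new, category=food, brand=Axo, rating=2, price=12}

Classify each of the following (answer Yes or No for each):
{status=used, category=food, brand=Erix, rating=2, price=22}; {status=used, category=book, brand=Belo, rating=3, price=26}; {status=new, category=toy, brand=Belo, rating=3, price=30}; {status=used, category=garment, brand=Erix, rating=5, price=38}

Yes, Yes, No, Yes

Rule: status is used AND price ≥ 12. This holds for each 'Yes' example and fails for each 'No' one.
{status=used, category=food, brand=Erix, rating=2, price=22}: status is used, price = 22, checks out → Yes. {status=used, category=book, brand=Belo, rating=3, price=26}: status is used, price = 26, checks out → Yes. {status=new, category=toy, brand=Belo, rating=3, price=30}: status is new, price = 30, does not satisfy this → No. {status=used, category=garment, brand=Erix, rating=5, price=38}: status is used, price = 38, checks out → Yes.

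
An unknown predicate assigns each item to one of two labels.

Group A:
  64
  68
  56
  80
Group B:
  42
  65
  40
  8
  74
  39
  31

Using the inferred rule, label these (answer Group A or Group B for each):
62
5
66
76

The distinguishing property — multiple of 4 AND at least 42 — holds for all the 'Group A' cases and none of the 'Group B' cases.
Group B: 62, since 62 = 4·15 + 2, 62 ≥ 42.
Group B: 5, since 5 = 4·1 + 1, 5 < 42.
Group B: 66, since 66 = 4·16 + 2, 66 ≥ 42.
Group A: 76, since 76 = 4·19, 76 ≥ 42.

Group B, Group B, Group B, Group A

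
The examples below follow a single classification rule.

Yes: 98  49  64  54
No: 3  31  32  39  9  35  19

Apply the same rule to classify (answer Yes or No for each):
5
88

The distinguishing property — at least 49 — holds for all the 'Yes' cases and none of the 'No' cases.
5 → 5 < 49 → No.
88 → 88 ≥ 49 → Yes.

No, Yes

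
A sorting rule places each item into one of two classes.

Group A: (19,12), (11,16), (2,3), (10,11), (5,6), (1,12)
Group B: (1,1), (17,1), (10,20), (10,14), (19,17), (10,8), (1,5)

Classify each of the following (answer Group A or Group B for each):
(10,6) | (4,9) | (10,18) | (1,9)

Group B, Group A, Group B, Group B

The classifier is using: sum is odd.
Group B: (10,6), since 10+6 = 16.
Group A: (4,9), since 4+9 = 13.
Group B: (10,18), since 10+18 = 28.
Group B: (1,9), since 1+9 = 10.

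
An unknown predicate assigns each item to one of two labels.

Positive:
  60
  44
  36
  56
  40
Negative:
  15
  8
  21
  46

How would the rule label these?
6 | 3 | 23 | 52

The common property of the 'Positive' items is: multiple of 4 AND at least 15. No 'Negative' item has it.
6: 6 = 4·1 + 2, 6 < 15, does not fit → Negative.
3: 3 = 4·0 + 3, 3 < 15, does not fit → Negative.
23: 23 = 4·5 + 3, 23 ≥ 15, does not fit → Negative.
52: 52 = 4·13, 52 ≥ 15, qualifies → Positive.

Negative, Negative, Negative, Positive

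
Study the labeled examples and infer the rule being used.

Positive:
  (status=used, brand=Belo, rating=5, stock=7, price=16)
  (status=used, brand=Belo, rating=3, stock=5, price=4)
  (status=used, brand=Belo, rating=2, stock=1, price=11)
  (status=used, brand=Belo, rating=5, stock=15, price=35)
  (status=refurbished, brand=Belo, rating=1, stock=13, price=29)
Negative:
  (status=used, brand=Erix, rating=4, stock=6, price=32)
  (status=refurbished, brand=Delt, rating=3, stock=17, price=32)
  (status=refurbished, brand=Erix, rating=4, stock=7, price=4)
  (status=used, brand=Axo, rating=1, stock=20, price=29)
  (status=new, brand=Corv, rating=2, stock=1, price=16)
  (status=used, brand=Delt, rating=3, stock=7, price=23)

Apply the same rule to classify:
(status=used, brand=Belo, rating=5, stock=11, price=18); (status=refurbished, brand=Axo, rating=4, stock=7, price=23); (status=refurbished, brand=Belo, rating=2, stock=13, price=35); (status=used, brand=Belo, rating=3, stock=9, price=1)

Positive, Negative, Positive, Positive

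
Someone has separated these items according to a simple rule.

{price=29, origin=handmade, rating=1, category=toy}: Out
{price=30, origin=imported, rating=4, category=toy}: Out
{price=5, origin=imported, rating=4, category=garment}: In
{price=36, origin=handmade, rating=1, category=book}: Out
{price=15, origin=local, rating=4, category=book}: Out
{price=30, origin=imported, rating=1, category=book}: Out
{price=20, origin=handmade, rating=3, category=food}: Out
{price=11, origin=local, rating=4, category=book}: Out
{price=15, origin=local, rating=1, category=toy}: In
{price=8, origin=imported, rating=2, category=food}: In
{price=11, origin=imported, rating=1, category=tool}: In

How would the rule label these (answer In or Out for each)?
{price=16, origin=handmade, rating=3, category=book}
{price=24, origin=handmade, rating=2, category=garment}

The distinguishing property — category is not book AND price ≤ 15 — holds for all the 'In' cases and none of the 'Out' cases.
{price=16, origin=handmade, rating=3, category=book}: category is book, price = 16, does not pass → Out. {price=24, origin=handmade, rating=2, category=garment}: category is garment, price = 24, does not pass → Out.

Out, Out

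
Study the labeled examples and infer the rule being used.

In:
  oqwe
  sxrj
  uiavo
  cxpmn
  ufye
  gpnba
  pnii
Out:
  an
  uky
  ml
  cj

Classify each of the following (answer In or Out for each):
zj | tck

Out, Out

The distinguishing property — length ≥ 4 — holds for all the 'In' cases and none of the 'Out' cases.
zj — length 2, hence Out.
tck — length 3, hence Out.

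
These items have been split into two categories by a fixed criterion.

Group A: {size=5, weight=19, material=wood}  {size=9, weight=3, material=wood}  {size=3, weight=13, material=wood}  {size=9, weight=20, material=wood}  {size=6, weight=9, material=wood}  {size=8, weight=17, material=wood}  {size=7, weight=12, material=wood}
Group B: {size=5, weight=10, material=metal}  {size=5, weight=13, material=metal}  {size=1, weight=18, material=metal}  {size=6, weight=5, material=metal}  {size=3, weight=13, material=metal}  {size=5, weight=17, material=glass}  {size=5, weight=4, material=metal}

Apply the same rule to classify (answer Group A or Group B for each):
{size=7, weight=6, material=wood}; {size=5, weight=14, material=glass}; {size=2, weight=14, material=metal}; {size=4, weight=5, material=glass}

Group A, Group B, Group B, Group B

A rule that fits every label: material is wood — true of each 'Group A' example, false of each 'Group B' one.
{size=7, weight=6, material=wood}: material is wood — meets the rule, so Group A. {size=5, weight=14, material=glass}: material is glass — fails this test, so Group B. {size=2, weight=14, material=metal}: material is metal — fails this test, so Group B. {size=4, weight=5, material=glass}: material is glass — fails this test, so Group B.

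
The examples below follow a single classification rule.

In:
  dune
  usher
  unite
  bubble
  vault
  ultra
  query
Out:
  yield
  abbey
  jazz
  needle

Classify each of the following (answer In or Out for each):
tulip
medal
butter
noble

In, Out, In, Out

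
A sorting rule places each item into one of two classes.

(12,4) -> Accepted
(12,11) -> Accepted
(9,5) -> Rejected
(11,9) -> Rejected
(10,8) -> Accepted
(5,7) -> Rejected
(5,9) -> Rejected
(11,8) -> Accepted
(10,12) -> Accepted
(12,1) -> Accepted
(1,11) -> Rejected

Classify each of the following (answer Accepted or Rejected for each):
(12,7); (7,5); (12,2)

One predicate separates the groups cleanly: product is even.

Accepted, Rejected, Accepted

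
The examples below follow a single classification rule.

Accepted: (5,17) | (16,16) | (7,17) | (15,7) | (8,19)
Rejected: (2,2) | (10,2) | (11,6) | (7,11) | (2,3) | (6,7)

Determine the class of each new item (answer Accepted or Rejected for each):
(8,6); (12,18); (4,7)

Rejected, Accepted, Rejected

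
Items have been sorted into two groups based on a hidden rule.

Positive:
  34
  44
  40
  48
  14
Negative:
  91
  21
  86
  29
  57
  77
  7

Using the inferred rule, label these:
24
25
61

One predicate separates the groups cleanly: even AND at most 48.
Positive: 24, since 24 is even, 24 ≤ 48.
Negative: 25, since 25 is odd, 25 ≤ 48.
Negative: 61, since 61 is odd, 61 > 48.

Positive, Negative, Negative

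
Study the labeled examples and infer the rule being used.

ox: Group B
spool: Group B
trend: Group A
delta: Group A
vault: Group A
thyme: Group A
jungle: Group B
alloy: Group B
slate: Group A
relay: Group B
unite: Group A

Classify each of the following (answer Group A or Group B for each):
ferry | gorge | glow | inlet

Group B, Group B, Group B, Group A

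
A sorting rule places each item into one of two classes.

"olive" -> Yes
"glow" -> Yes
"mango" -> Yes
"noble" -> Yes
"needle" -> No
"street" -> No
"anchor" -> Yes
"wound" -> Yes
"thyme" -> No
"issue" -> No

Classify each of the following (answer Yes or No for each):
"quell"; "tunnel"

No, No

'Yes' ⟺ contains 'o'.
No: "quell", since no 'o'.
No: "tunnel", since no 'o'.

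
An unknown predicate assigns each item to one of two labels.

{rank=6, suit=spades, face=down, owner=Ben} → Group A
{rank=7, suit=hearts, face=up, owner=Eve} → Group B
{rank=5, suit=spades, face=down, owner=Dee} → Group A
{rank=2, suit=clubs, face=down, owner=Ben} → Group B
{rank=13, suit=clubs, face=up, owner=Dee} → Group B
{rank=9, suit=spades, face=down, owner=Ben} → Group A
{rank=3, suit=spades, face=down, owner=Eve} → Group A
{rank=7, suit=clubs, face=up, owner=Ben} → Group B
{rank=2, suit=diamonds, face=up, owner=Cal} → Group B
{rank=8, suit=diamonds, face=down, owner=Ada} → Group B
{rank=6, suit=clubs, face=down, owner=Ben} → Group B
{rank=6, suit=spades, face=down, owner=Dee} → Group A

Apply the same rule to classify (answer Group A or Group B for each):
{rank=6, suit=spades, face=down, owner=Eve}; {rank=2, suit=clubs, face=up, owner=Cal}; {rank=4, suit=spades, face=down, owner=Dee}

The simplest hypothesis consistent with all the labels is: suit is spades.

Group A, Group B, Group A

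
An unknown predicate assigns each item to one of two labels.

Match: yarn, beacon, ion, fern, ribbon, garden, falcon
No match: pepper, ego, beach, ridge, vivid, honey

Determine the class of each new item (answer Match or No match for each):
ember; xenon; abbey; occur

No match, Match, No match, No match

The rule appears to be: ends with 'n'.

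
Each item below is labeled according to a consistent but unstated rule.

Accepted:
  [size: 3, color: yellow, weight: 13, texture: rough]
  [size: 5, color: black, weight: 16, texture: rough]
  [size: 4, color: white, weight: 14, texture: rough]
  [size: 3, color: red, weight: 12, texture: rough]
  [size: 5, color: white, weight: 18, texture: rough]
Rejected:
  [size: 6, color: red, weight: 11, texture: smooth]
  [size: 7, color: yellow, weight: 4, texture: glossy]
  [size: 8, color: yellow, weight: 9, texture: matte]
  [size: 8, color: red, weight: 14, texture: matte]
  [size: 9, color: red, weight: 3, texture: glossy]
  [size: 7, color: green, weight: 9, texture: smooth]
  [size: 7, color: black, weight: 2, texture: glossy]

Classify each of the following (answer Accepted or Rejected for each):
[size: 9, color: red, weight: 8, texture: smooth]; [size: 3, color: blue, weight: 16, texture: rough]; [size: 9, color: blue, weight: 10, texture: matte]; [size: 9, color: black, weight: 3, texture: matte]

Rejected, Accepted, Rejected, Rejected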